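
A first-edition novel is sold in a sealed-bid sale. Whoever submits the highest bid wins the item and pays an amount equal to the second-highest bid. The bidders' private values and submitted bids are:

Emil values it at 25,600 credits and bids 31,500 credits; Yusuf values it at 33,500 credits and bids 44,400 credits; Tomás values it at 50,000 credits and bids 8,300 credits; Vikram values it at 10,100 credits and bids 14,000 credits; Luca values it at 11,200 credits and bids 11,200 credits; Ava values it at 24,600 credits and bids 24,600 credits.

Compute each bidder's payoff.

Payoffs: Emil 0 credits, Yusuf 2,000 credits, Tomás 0 credits, Vikram 0 credits, Luca 0 credits, Ava 0 credits.

Bids in descending order: Yusuf 44,400 credits > Emil 31,500 credits > Ava 24,600 credits > Vikram 14,000 credits > Luca 11,200 credits > Tomás 8,300 credits.
Yusuf has the top bid and wins; the price is the second-highest bid, 31,500 credits.
Yusuf's payoff = 33,500 credits − 31,500 credits = 2,000 credits. All other bidders lose, so their payoff is 0.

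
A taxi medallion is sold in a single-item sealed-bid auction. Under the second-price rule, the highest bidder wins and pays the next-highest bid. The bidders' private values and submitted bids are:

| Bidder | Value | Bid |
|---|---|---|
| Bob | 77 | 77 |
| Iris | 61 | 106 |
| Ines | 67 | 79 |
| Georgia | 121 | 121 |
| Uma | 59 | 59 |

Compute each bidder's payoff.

Ordered from highest: Georgia 121 > Iris 106 > Ines 79 > Bob 77 > Uma 59.
Georgia has the top bid and wins; the price is the second-highest bid, 106.
Georgia's payoff = 121 − 106 = 15. All other bidders lose, so their payoff is 0.

Payoffs: Bob 0, Iris 0, Ines 0, Georgia 15, Uma 0.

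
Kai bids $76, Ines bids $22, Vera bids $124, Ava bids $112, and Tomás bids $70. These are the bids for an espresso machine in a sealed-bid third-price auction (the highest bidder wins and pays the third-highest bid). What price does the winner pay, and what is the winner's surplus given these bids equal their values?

Ordered from highest: Vera $124, then Ava $112, then Kai $76, then Tomás $70, then Ines $22.
Vera is the highest bidder, so Vera wins.
Under the third-price rule, the price is the third-highest bid: $76.
Surplus = $124 − $76 = $48.

The winner pays $76 for a surplus of $48.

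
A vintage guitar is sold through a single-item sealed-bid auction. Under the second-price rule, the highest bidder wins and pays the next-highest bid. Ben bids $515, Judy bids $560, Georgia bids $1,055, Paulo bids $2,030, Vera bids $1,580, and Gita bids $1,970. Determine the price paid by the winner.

Bids in descending order: Paulo $2,030; Gita $1,970; Vera $1,580; Georgia $1,055; Judy $560; Ben $515.
Paulo has the highest bid, so Paulo wins.
The second-highest bid is $1,970, so that is what Paulo pays.

The winner pays $1,970.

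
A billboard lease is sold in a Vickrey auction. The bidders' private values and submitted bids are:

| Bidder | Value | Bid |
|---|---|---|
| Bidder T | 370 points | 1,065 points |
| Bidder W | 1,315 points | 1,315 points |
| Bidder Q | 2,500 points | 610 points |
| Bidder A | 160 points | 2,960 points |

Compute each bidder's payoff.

Bidder T 0 points, Bidder W 0 points, Bidder Q 0 points, Bidder A -1,155 points.

Ranking the bids: Bidder A 2,960 points; Bidder W 1,315 points; Bidder T 1,065 points; Bidder Q 610 points.
Bidder A has the top bid and wins; the price is the second-highest bid, 1,315 points.
Bidder A's payoff = 160 points − 1,315 points = -1,155 points. All other bidders lose, so their payoff is 0.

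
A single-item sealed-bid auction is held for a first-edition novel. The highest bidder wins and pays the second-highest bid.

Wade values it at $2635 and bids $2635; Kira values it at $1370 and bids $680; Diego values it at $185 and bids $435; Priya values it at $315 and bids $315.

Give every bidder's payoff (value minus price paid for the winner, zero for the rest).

Wade $1955, Kira $0, Diego $0, Priya $0.

Ranking the bids: Wade $2635; Kira $680; Diego $435; Priya $315.
Wade has the top bid and wins; the price is the second-highest bid, $680.
Wade's payoff = $2635 − $680 = $1955. All other bidders lose, so their payoff is 0.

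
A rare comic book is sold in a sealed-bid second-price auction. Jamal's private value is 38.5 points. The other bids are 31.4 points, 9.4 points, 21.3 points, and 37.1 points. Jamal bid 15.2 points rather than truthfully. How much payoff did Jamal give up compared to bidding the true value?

Regret: 1.4 points.

The highest competing bid is 37.1 points.
Bidding truthfully at 38.5 points: Jamal has the top bid, wins, and pays the second-highest bid 37.1 points. Payoff = 38.5 points − 37.1 points = 1.4 points.
Bidding 15.2 points: the top bid is 37.1 points (a rival), so Jamal loses. Payoff = 0.0 points.
Regret = truthful payoff − actual payoff = 1.4 points − 0.0 points = 1.4 points.
Deviating from a truthful bid can only lose payoff in a second-price auction — never gain.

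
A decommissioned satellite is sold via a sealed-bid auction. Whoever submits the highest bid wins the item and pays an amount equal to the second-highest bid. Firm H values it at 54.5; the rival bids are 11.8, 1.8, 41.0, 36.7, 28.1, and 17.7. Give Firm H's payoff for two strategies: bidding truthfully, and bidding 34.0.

The highest competing bid is 41.0.
Bidding truthfully at 54.5: Firm H has the top bid, wins, and pays the second-highest bid 41.0. Payoff = 54.5 − 41.0 = 13.5.
Bidding 34.0: the top bid is 41.0 (a rival), so Firm H loses. Payoff = 0.0.
Deviating from a truthful bid can only lose payoff in a second-price auction — never gain.

Truthful: 13.5; alternative: 0.0.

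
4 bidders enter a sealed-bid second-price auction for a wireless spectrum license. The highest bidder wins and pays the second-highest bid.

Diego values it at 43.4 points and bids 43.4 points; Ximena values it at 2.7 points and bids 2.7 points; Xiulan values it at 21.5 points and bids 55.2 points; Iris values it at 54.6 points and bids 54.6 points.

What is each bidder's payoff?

Payoffs: Diego 0.0 points, Ximena 0.0 points, Xiulan -33.1 points, Iris 0.0 points.

Bids in descending order: Xiulan 55.2 points > Iris 54.6 points > Diego 43.4 points > Ximena 2.7 points.
Xiulan has the top bid and wins; the price is the second-highest bid, 54.6 points.
Xiulan's payoff = 21.5 points − 54.6 points = -33.1 points. All other bidders lose, so their payoff is 0.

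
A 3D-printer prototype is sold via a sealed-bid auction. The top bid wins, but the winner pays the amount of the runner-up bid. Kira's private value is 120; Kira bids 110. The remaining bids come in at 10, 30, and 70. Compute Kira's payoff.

Highest competing bid: 70.
Kira's bid 110 is the highest overall, so Kira wins and pays the second-highest bid, 70.
Payoff = value − price = 120 − 70 = 50.

50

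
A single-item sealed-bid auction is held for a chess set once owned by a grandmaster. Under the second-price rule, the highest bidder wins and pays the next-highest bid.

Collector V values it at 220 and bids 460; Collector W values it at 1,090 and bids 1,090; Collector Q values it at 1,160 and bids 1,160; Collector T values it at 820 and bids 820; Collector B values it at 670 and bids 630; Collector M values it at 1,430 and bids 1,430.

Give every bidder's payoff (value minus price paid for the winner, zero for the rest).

Ordered from highest: Collector M 1,430, then Collector Q 1,160, then Collector W 1,090, then Collector T 820, then Collector B 630, then Collector V 460.
Collector M has the top bid and wins; the price is the second-highest bid, 1,160.
Collector M's payoff = 1,430 − 1,160 = 270. All other bidders lose, so their payoff is 0.

Payoffs: Collector V 0, Collector W 0, Collector Q 0, Collector T 0, Collector B 0, Collector M 270.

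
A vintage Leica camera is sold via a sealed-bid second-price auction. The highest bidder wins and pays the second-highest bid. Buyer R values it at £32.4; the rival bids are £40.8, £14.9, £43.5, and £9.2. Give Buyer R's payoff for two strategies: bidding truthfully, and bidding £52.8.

Truthful: £0.0; alternative: -£11.1.

The highest competing bid is £43.5.
Bidding truthfully at £32.4: the top bid is £43.5 (a rival), so Buyer R loses. Payoff = £0.0.
Bidding £52.8: Buyer R has the top bid, wins, and pays the second-highest bid £43.5. Payoff = £32.4 − £43.5 = -£11.1.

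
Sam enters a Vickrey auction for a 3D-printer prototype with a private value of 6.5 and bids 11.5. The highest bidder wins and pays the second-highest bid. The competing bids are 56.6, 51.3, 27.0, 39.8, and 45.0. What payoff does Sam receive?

0.0

Highest competing bid: 56.6.
Sam's bid 11.5 is not the highest, so Sam loses, pays nothing, and earns zero payoff.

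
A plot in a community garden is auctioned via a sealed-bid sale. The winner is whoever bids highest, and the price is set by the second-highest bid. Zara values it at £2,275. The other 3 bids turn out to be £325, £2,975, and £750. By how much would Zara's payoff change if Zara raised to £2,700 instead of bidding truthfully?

£0

The highest competing bid is £2,975.
Bidding truthfully at £2,275: the top bid is £2,975 (a rival), so Zara loses. Payoff = £0.
Bidding £2,700: the top bid is £2,975 (a rival), so Zara loses. Payoff = £0.
Change = £0 − £0 = £0.
The bid only affects whether you win, not the price — here both bids land on the same side of the top rival bid, so the deviation is payoff-neutral.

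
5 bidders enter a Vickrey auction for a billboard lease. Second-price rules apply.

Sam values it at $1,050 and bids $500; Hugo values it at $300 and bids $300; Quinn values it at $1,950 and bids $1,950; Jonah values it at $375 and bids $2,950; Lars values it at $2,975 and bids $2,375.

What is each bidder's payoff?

Sam $0, Hugo $0, Quinn $0, Jonah -$2,000, Lars $0.

Sorted high to low: Jonah $2,950, then Lars $2,375, then Quinn $1,950, then Sam $500, then Hugo $300.
Jonah has the top bid and wins; the price is the second-highest bid, $2,375.
Jonah's payoff = $375 − $2,375 = -$2,000. All other bidders lose, so their payoff is 0.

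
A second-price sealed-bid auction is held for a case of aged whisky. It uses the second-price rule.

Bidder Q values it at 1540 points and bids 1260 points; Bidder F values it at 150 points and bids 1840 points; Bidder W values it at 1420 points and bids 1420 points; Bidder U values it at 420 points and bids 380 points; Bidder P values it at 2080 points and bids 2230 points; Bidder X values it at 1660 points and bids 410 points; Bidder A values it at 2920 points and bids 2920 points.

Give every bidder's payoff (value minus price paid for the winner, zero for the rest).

Bids in descending order: Bidder A 2920 points, then Bidder P 2230 points, then Bidder F 1840 points, then Bidder W 1420 points, then Bidder Q 1260 points, then Bidder X 410 points, then Bidder U 380 points.
Bidder A has the top bid and wins; the price is the second-highest bid, 2230 points.
Bidder A's payoff = 2920 points − 2230 points = 690 points. All other bidders lose, so their payoff is 0.

Bidder Q 0 points, Bidder F 0 points, Bidder W 0 points, Bidder U 0 points, Bidder P 0 points, Bidder X 0 points, Bidder A 690 points.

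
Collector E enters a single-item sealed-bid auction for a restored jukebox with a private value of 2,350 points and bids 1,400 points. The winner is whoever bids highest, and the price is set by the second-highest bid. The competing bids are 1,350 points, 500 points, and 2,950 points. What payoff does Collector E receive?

0 points

Highest competing bid: 2,950 points.
Collector E's bid 1,400 points is not the highest, so Collector E loses, pays nothing, and earns zero payoff.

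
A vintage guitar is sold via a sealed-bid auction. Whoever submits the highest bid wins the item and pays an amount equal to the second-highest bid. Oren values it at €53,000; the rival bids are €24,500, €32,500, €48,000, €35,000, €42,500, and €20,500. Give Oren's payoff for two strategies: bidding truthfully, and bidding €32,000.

The highest competing bid is €48,000.
Bidding truthfully at €53,000: Oren has the top bid, wins, and pays the second-highest bid €48,000. Payoff = €53,000 − €48,000 = €5,000.
Bidding €32,000: the top bid is €48,000 (a rival), so Oren loses. Payoff = €0.

(a) €5,000  (b) €0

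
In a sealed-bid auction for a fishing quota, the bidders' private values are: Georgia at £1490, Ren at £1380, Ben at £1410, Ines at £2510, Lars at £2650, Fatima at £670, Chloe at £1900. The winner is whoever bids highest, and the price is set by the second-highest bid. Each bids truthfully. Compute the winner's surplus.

Winner's surplus: £140.

Bids in descending order: Lars £2650; Ines £2510; Chloe £1900; Georgia £1490; Ben £1410; Ren £1380; Fatima £670.
Lars wins with the top bid and pays the second-highest, £2510.
Surplus = £2650 − £2510 = £140.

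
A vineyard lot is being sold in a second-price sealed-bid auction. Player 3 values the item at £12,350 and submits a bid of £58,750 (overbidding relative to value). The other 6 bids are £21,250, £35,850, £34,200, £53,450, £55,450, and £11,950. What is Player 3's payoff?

Highest competing bid: £55,450.
Player 3's bid £58,750 is the highest overall, so Player 3 wins and pays the second-highest bid, £55,450.
Payoff = value − price = £12,350 − £55,450 = -£43,100.
Overbidding won the item at a price above value — truthful bidding would have avoided this loss.

The bidder's payoff: -£43,100.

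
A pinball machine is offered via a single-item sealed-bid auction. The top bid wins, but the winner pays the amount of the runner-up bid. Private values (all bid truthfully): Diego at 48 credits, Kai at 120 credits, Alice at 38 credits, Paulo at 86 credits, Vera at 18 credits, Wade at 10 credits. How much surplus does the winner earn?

Winner's surplus: 34 credits.

Bids in descending order: Kai 120 credits, then Paulo 86 credits, then Diego 48 credits, then Alice 38 credits, then Vera 18 credits, then Wade 10 credits.
Kai wins with the top bid and pays the second-highest, 86 credits.
Surplus = 120 credits − 86 credits = 34 credits.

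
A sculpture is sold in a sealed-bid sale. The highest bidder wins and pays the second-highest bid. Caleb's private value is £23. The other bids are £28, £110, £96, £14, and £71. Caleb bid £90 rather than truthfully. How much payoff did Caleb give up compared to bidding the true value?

The highest competing bid is £110.
Bidding truthfully at £23: the top bid is £110 (a rival), so Caleb loses. Payoff = £0.
Bidding £90: the top bid is £110 (a rival), so Caleb loses. Payoff = £0.
Regret = truthful payoff − actual payoff = £0 − £0 = £0.

£0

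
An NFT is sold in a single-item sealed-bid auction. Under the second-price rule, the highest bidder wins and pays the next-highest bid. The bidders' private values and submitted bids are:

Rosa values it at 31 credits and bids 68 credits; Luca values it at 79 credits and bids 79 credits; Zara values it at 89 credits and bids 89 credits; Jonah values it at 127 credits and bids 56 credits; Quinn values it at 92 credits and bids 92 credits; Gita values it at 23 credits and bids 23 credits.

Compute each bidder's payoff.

Rosa 0 credits, Luca 0 credits, Zara 0 credits, Jonah 0 credits, Quinn 3 credits, Gita 0 credits.

Bids in descending order: Quinn 92 credits; Zara 89 credits; Luca 79 credits; Rosa 68 credits; Jonah 56 credits; Gita 23 credits.
Quinn has the top bid and wins; the price is the second-highest bid, 89 credits.
Quinn's payoff = 92 credits − 89 credits = 3 credits. All other bidders lose, so their payoff is 0.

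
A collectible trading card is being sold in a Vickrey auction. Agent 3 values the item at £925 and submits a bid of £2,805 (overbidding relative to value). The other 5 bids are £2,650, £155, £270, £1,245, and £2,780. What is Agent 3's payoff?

-£1,855

Highest competing bid: £2,780.
Agent 3's bid £2,805 is the highest overall, so Agent 3 wins and pays the second-highest bid, £2,780.
Payoff = value − price = £925 − £2,780 = -£1,855.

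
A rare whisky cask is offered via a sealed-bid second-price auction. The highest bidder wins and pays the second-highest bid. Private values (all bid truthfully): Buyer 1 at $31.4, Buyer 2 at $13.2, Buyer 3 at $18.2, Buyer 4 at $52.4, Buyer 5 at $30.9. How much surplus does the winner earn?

Ordered from highest: Buyer 4 $52.4 > Buyer 1 $31.4 > Buyer 5 $30.9 > Buyer 3 $18.2 > Buyer 2 $13.2.
Buyer 4 wins with the top bid and pays the second-highest, $31.4.
Surplus = $52.4 − $31.4 = $21.0.

$21.0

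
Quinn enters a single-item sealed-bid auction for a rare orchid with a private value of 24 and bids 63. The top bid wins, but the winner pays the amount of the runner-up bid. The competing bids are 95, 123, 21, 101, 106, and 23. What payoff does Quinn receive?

0

Highest competing bid: 123.
Quinn's bid 63 is not the highest, so Quinn loses, pays nothing, and earns zero payoff.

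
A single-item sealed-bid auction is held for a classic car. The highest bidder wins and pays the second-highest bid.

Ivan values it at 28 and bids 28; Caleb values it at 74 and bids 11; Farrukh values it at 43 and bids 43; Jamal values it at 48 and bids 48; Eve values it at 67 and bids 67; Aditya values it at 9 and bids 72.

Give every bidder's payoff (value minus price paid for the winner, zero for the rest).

Ordered from highest: Aditya 72 > Eve 67 > Jamal 48 > Farrukh 43 > Ivan 28 > Caleb 11.
Aditya has the top bid and wins; the price is the second-highest bid, 67.
Aditya's payoff = 9 − 67 = -58. All other bidders lose, so their payoff is 0.

Payoffs: Ivan 0, Caleb 0, Farrukh 0, Jamal 0, Eve 0, Aditya -58.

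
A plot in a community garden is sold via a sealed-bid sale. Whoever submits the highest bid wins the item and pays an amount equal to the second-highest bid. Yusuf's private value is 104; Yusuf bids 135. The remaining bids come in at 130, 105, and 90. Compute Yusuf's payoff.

Highest competing bid: 130.
Yusuf's bid 135 is the highest overall, so Yusuf wins and pays the second-highest bid, 130.
Payoff = value − price = 104 − 130 = -26.

Payoff = -26.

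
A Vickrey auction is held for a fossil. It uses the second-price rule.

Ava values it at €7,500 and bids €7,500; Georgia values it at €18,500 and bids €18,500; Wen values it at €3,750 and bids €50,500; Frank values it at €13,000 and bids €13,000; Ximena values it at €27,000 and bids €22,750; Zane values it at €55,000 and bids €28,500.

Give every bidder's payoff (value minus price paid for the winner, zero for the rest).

Payoffs: Ava €0, Georgia €0, Wen -€24,750, Frank €0, Ximena €0, Zane €0.

Sorted high to low: Wen €50,500; Zane €28,500; Ximena €22,750; Georgia €18,500; Frank €13,000; Ava €7,500.
Wen has the top bid and wins; the price is the second-highest bid, €28,500.
Wen's payoff = €3,750 − €28,500 = -€24,750. All other bidders lose, so their payoff is 0.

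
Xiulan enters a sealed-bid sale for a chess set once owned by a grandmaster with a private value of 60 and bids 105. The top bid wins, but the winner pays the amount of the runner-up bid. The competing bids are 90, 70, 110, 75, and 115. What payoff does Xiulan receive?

0

Highest competing bid: 115.
Xiulan's bid 105 is not the highest, so Xiulan loses, pays nothing, and earns zero payoff.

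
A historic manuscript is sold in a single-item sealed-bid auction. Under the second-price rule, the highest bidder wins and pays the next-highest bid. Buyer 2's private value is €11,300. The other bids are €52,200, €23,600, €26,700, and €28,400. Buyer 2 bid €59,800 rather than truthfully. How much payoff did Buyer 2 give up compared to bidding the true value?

The highest competing bid is €52,200.
Bidding truthfully at €11,300: the top bid is €52,200 (a rival), so Buyer 2 loses. Payoff = €0.
Bidding €59,800: Buyer 2 has the top bid, wins, and pays the second-highest bid €52,200. Payoff = €11,300 − €52,200 = -€40,900.
Regret = truthful payoff − actual payoff = €0 − -€40,900 = €40,900.
This is the dominant-strategy logic: truthful bidding weakly beats any alternative.

Regret: €40,900.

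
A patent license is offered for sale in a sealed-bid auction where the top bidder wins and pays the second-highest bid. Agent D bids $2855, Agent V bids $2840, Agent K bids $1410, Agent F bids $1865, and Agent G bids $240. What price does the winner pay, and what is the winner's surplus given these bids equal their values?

The winner pays $2840 for a surplus of $15.

Bids in descending order: Agent D $2855 > Agent V $2840 > Agent F $1865 > Agent K $1410 > Agent G $240.
Agent D is the highest bidder, so Agent D wins.
Under the second-price rule, the price is the second-highest bid: $2840.
Surplus = $2855 − $2840 = $15.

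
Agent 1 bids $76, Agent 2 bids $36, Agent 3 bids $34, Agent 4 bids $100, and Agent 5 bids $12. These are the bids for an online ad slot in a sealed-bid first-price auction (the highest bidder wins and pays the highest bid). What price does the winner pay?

Price paid: $100.

Ranking the bids: Agent 4 $100, then Agent 1 $76, then Agent 2 $36, then Agent 3 $34, then Agent 5 $12.
Agent 4 is the highest bidder, so Agent 4 wins.
Under the first-price rule, the price is the highest bid: $100.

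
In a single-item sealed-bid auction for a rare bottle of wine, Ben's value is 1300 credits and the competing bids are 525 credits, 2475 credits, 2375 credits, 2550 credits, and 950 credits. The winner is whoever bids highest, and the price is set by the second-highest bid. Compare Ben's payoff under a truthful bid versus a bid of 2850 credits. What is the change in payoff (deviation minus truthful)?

-1250 credits

The highest competing bid is 2550 credits.
Bidding truthfully at 1300 credits: the top bid is 2550 credits (a rival), so Ben loses. Payoff = 0 credits.
Bidding 2850 credits: Ben has the top bid, wins, and pays the second-highest bid 2550 credits. Payoff = 1300 credits − 2550 credits = -1250 credits.
Change = -1250 credits − 0 credits = -1250 credits.
Deviating from a truthful bid can only lose payoff in a second-price auction — never gain.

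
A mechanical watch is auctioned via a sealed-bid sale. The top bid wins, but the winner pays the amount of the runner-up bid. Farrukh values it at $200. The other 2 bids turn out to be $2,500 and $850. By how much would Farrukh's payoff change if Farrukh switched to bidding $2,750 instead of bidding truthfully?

The highest competing bid is $2,500.
Bidding truthfully at $200: the top bid is $2,500 (a rival), so Farrukh loses. Payoff = $0.
Bidding $2,750: Farrukh has the top bid, wins, and pays the second-highest bid $2,500. Payoff = $200 − $2,500 = -$2,300.
Change = -$2,300 − $0 = -$2,300.
This is the dominant-strategy logic: truthful bidding weakly beats any alternative.

Change in payoff: -$2,300.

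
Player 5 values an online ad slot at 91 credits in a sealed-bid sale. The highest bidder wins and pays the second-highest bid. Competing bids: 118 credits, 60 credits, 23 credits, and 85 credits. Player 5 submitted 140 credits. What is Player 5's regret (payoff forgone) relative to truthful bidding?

Regret: 27 credits.

The highest competing bid is 118 credits.
Bidding truthfully at 91 credits: the top bid is 118 credits (a rival), so Player 5 loses. Payoff = 0 credits.
Bidding 140 credits: Player 5 has the top bid, wins, and pays the second-highest bid 118 credits. Payoff = 91 credits − 118 credits = -27 credits.
Regret = truthful payoff − actual payoff = 0 credits − -27 credits = 27 credits.
This is the dominant-strategy logic: truthful bidding weakly beats any alternative.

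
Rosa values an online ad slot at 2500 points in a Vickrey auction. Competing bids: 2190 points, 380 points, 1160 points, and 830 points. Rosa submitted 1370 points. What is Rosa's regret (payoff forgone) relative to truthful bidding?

Regret: 310 points.

The highest competing bid is 2190 points.
Bidding truthfully at 2500 points: Rosa has the top bid, wins, and pays the second-highest bid 2190 points. Payoff = 2500 points − 2190 points = 310 points.
Bidding 1370 points: the top bid is 2190 points (a rival), so Rosa loses. Payoff = 0 points.
Regret = truthful payoff − actual payoff = 310 points − 0 points = 310 points.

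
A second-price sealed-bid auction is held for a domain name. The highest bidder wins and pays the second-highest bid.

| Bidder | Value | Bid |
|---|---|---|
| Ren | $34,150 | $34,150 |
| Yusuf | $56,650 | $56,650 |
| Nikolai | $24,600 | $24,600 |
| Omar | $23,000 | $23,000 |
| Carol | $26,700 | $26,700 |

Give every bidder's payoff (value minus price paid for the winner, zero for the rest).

Ren $0, Yusuf $22,500, Nikolai $0, Omar $0, Carol $0.

Ordered from highest: Yusuf $56,650 > Ren $34,150 > Carol $26,700 > Nikolai $24,600 > Omar $23,000.
Yusuf has the top bid and wins; the price is the second-highest bid, $34,150.
Yusuf's payoff = $56,650 − $34,150 = $22,500. All other bidders lose, so their payoff is 0.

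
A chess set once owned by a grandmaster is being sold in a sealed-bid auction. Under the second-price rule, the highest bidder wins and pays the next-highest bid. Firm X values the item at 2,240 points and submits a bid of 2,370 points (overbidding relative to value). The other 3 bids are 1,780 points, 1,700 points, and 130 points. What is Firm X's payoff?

Highest competing bid: 1,780 points.
Firm X's bid 2,370 points is the highest overall, so Firm X wins and pays the second-highest bid, 1,780 points.
Payoff = value − price = 2,240 points − 1,780 points = 460 points.

460 points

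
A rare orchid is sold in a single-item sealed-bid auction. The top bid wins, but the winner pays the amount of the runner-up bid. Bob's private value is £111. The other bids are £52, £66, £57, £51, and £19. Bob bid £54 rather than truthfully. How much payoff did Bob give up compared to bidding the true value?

The highest competing bid is £66.
Bidding truthfully at £111: Bob has the top bid, wins, and pays the second-highest bid £66. Payoff = £111 − £66 = £45.
Bidding £54: the top bid is £66 (a rival), so Bob loses. Payoff = £0.
Regret = truthful payoff − actual payoff = £45 − £0 = £45.

£45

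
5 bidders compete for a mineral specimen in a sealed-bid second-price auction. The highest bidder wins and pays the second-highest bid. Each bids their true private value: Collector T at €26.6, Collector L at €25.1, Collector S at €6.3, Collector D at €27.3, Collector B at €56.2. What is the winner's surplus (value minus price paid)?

€28.9

Ranking the bids: Collector B €56.2 > Collector D €27.3 > Collector T €26.6 > Collector L €25.1 > Collector S €6.3.
Collector B wins with the top bid and pays the second-highest, €27.3.
Surplus = €56.2 − €27.3 = €28.9.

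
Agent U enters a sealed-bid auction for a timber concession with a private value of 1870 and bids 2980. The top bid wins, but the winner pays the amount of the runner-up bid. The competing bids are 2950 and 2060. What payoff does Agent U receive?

Highest competing bid: 2950.
Agent U's bid 2980 is the highest overall, so Agent U wins and pays the second-highest bid, 2950.
Payoff = value − price = 1870 − 2950 = -1080.
Overbidding won the item at a price above value — truthful bidding would have avoided this loss.

-1080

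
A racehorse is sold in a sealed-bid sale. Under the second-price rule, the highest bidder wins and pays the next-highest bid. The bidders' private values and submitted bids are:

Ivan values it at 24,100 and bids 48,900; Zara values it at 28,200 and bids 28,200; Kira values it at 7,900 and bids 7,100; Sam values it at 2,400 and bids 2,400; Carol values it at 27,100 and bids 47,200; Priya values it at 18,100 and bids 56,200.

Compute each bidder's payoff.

Payoffs: Ivan 0, Zara 0, Kira 0, Sam 0, Carol 0, Priya -30,800.

Ordered from highest: Priya 56,200; Ivan 48,900; Carol 47,200; Zara 28,200; Kira 7,100; Sam 2,400.
Priya has the top bid and wins; the price is the second-highest bid, 48,900.
Priya's payoff = 18,100 − 48,900 = -30,800. All other bidders lose, so their payoff is 0.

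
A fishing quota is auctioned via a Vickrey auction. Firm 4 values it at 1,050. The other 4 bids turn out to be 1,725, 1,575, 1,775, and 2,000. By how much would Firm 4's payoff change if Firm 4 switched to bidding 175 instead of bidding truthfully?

The highest competing bid is 2,000.
Bidding truthfully at 1,050: the top bid is 2,000 (a rival), so Firm 4 loses. Payoff = 0.
Bidding 175: the top bid is 2,000 (a rival), so Firm 4 loses. Payoff = 0.
Change = 0 − 0 = 0.
The bid only affects whether you win, not the price — here both bids land on the same side of the top rival bid, so the deviation is payoff-neutral.

Change in payoff: 0.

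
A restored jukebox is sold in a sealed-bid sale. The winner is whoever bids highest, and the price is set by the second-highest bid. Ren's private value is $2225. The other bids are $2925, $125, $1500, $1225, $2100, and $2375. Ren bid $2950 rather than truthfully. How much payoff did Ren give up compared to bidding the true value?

Payoff forgone: $700.

The highest competing bid is $2925.
Bidding truthfully at $2225: the top bid is $2925 (a rival), so Ren loses. Payoff = $0.
Bidding $2950: Ren has the top bid, wins, and pays the second-highest bid $2925. Payoff = $2225 − $2925 = -$700.
Regret = truthful payoff − actual payoff = $0 − -$700 = $700.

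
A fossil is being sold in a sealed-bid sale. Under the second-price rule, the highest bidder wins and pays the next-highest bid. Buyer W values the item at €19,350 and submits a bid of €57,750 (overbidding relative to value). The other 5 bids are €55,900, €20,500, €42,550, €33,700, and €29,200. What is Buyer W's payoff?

Payoff = -€36,550.

Highest competing bid: €55,900.
Buyer W's bid €57,750 is the highest overall, so Buyer W wins and pays the second-highest bid, €55,900.
Payoff = value − price = €19,350 − €55,900 = -€36,550.
Overbidding won the item at a price above value — truthful bidding would have avoided this loss.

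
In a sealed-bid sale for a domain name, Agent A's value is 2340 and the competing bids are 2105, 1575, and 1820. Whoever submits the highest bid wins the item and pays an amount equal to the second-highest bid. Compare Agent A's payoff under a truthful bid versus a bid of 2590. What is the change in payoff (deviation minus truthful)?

0

The highest competing bid is 2105.
Bidding truthfully at 2340: Agent A has the top bid, wins, and pays the second-highest bid 2105. Payoff = 2340 − 2105 = 235.
Bidding 2590: Agent A has the top bid, wins, and pays the second-highest bid 2105. Payoff = 2340 − 2105 = 235.
Change = 235 − 235 = 0.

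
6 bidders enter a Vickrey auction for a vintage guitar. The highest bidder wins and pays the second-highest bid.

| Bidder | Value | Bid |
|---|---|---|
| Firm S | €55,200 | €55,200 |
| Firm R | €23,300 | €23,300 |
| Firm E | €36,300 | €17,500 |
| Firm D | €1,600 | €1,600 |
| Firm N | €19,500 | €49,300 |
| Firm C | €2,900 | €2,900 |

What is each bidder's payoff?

Payoffs: Firm S €5,900, Firm R €0, Firm E €0, Firm D €0, Firm N €0, Firm C €0.

Sorted high to low: Firm S €55,200 > Firm N €49,300 > Firm R €23,300 > Firm E €17,500 > Firm C €2,900 > Firm D €1,600.
Firm S has the top bid and wins; the price is the second-highest bid, €49,300.
Firm S's payoff = €55,200 − €49,300 = €5,900. All other bidders lose, so their payoff is 0.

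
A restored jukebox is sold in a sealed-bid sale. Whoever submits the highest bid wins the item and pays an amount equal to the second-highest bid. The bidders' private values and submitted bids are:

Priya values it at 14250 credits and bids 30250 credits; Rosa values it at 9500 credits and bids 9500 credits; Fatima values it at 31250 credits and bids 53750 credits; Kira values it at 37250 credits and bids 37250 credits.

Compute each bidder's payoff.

Priya 0 credits, Rosa 0 credits, Fatima -6000 credits, Kira 0 credits.

Ranking the bids: Fatima 53750 credits, then Kira 37250 credits, then Priya 30250 credits, then Rosa 9500 credits.
Fatima has the top bid and wins; the price is the second-highest bid, 37250 credits.
Fatima's payoff = 31250 credits − 37250 credits = -6000 credits. All other bidders lose, so their payoff is 0.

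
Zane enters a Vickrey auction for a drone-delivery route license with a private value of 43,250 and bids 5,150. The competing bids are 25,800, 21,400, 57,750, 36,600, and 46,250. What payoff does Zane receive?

Highest competing bid: 57,750.
Zane's bid 5,150 is not the highest, so Zane loses, pays nothing, and earns zero payoff.

0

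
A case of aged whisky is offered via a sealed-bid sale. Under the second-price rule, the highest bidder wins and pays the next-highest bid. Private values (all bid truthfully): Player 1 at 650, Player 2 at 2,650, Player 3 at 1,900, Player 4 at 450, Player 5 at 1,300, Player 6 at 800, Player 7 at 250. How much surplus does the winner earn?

Ranking the bids: Player 2 2,650, then Player 3 1,900, then Player 5 1,300, then Player 6 800, then Player 1 650, then Player 4 450, then Player 7 250.
Player 2 wins with the top bid and pays the second-highest, 1,900.
Surplus = 2,650 − 1,900 = 750.

Surplus = 750.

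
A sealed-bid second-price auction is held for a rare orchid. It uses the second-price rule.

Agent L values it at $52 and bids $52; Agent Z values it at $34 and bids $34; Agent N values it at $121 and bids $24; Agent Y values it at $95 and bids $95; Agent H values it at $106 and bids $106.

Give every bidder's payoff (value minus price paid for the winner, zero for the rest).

Ranking the bids: Agent H $106 > Agent Y $95 > Agent L $52 > Agent Z $34 > Agent N $24.
Agent H has the top bid and wins; the price is the second-highest bid, $95.
Agent H's payoff = $106 − $95 = $11. All other bidders lose, so their payoff is 0.

Agent L $0, Agent Z $0, Agent N $0, Agent Y $0, Agent H $11.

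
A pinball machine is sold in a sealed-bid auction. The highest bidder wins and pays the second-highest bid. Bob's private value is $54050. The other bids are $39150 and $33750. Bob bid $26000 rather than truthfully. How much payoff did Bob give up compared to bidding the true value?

$14900

The highest competing bid is $39150.
Bidding truthfully at $54050: Bob has the top bid, wins, and pays the second-highest bid $39150. Payoff = $54050 − $39150 = $14900.
Bidding $26000: the top bid is $39150 (a rival), so Bob loses. Payoff = $0.
Regret = truthful payoff − actual payoff = $14900 − $0 = $14900.
Deviating from a truthful bid can only lose payoff in a second-price auction — never gain.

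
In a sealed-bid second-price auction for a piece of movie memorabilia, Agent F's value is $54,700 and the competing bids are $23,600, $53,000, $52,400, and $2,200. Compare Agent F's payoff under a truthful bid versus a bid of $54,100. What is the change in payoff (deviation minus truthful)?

Payoff change: $0.

The highest competing bid is $53,000.
Bidding truthfully at $54,700: Agent F has the top bid, wins, and pays the second-highest bid $53,000. Payoff = $54,700 − $53,000 = $1,700.
Bidding $54,100: Agent F has the top bid, wins, and pays the second-highest bid $53,000. Payoff = $54,700 − $53,000 = $1,700.
Change = $1,700 − $1,700 = $0.
The bid only affects whether you win, not the price — here both bids land on the same side of the top rival bid, so the deviation is payoff-neutral.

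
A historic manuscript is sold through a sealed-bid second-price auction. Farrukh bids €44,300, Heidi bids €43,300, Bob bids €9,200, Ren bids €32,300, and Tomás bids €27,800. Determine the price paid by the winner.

Sorted high to low: Farrukh €44,300; Heidi €43,300; Ren €32,300; Tomás €27,800; Bob €9,200.
Farrukh has the highest bid, so Farrukh wins.
The second-highest bid is €43,300, so that is what Farrukh pays.

€43,300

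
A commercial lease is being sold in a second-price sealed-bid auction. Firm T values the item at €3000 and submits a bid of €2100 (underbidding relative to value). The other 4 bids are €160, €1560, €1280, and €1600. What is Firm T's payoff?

€1400

Highest competing bid: €1600.
Firm T's bid €2100 is the highest overall, so Firm T wins and pays the second-highest bid, €1600.
Payoff = value − price = €3000 − €1600 = €1400.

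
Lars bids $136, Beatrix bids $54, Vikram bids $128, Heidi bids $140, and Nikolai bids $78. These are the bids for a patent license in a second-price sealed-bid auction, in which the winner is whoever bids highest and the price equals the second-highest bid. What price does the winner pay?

Ordered from highest: Heidi $140 > Lars $136 > Vikram $128 > Nikolai $78 > Beatrix $54.
Heidi is the highest bidder, so Heidi wins.
Under the second-price rule, the price is the second-highest bid: $136.

$136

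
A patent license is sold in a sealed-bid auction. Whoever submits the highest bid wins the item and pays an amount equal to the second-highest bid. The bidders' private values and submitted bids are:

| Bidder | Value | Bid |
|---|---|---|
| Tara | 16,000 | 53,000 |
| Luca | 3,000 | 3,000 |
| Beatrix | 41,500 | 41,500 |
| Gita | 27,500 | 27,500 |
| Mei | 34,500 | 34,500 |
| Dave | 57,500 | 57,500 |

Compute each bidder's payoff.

Tara 0, Luca 0, Beatrix 0, Gita 0, Mei 0, Dave 4,500.

Bids in descending order: Dave 57,500; Tara 53,000; Beatrix 41,500; Mei 34,500; Gita 27,500; Luca 3,000.
Dave has the top bid and wins; the price is the second-highest bid, 53,000.
Dave's payoff = 57,500 − 53,000 = 4,500. All other bidders lose, so their payoff is 0.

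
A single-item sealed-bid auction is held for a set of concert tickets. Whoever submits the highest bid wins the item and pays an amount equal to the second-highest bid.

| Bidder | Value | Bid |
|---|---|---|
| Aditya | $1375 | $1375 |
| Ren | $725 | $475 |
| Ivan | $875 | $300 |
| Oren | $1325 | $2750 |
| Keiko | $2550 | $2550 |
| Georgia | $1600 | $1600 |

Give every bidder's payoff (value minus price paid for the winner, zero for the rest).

Aditya $0, Ren $0, Ivan $0, Oren -$1225, Keiko $0, Georgia $0.

Ordered from highest: Oren $2750; Keiko $2550; Georgia $1600; Aditya $1375; Ren $475; Ivan $300.
Oren has the top bid and wins; the price is the second-highest bid, $2550.
Oren's payoff = $1325 − $2550 = -$1225. All other bidders lose, so their payoff is 0.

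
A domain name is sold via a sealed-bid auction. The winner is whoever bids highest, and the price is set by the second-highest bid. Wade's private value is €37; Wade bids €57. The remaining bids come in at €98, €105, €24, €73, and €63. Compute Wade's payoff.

Highest competing bid: €105.
Wade's bid €57 is not the highest, so Wade loses, pays nothing, and earns zero payoff.

€0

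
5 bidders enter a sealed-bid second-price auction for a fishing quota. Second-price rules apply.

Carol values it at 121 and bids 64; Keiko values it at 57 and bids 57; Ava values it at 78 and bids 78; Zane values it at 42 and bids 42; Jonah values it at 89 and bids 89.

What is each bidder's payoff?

Payoffs: Carol 0, Keiko 0, Ava 0, Zane 0, Jonah 11.

Ranking the bids: Jonah 89 > Ava 78 > Carol 64 > Keiko 57 > Zane 42.
Jonah has the top bid and wins; the price is the second-highest bid, 78.
Jonah's payoff = 89 − 78 = 11. All other bidders lose, so their payoff is 0.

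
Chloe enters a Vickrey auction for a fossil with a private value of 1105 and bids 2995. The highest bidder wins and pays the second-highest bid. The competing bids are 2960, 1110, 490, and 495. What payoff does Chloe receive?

Chloe's payoff: -1855.

Highest competing bid: 2960.
Chloe's bid 2995 is the highest overall, so Chloe wins and pays the second-highest bid, 2960.
Payoff = value − price = 1105 − 2960 = -1855.
Overbidding won the item at a price above value — truthful bidding would have avoided this loss.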